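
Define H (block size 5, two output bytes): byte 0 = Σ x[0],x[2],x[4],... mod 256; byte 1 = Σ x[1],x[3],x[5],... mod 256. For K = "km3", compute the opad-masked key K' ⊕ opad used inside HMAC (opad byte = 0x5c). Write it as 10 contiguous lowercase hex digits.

Key "km3" = 6b 6d 33 is 3 bytes ≤ B = 5; zero-pad to 5 bytes: K' = 6b 6d 33 00 00.
XOR each byte with 0x5c: 6b⊕5c=37, 6d⊕5c=31, 33⊕5c=6f, 00⊕5c=5c, 00⊕5c=5c.

37316f5c5c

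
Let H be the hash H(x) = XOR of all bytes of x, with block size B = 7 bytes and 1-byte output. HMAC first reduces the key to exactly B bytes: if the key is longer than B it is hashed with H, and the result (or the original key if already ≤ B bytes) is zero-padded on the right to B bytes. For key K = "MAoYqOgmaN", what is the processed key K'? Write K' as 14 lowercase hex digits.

21000000000000

|K| = 10 > B = 7, so first hash the key.
H(K): XOR 4d⊕41⊕6f⊕59⊕71⊕4f⊕67⊕6d⊕61⊕4e = 21.
Zero-pad H(K) = 21 to 7 bytes: K' = 21 00 00 00 00 00 00.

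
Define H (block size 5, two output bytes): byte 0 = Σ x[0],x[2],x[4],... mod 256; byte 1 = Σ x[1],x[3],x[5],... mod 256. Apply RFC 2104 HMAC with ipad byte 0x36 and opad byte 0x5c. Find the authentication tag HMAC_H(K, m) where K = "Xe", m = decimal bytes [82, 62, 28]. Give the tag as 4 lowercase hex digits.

Key "Xe" = 58 65 is 2 bytes ≤ B = 5; zero-pad to 5 bytes: K' = 58 65 00 00 00.
K' ⊕ ipad = 6e 53 36 36 36.  K' ⊕ opad = 04 39 5c 5c 5c.
Inner input = (K'⊕ipad) ∥ m = 6e 53 36 36 36 ∥ 52 3e 1c.
Inner hash: even-index sum = 280 mod 256 = 24; odd-index sum = 247 mod 256 = 247 → 18 f7.
Outer input = (K'⊕opad) ∥ inner = 04 39 5c 5c 5c ∥ 18 f7.
Outer hash (tag): even-index sum = 435 mod 256 = 179; odd-index sum = 173 mod 256 = 173 → b3 ad.

b3ad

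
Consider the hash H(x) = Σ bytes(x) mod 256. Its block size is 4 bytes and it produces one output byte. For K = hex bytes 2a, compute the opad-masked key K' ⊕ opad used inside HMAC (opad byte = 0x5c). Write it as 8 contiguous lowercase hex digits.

Key hex bytes 2a is 1 byte ≤ B = 4; zero-pad to 4 bytes: K' = 2a 00 00 00.
XOR each byte with 0x5c: 2a⊕5c=76, 00⊕5c=5c, 00⊕5c=5c, 00⊕5c=5c.

765c5c5c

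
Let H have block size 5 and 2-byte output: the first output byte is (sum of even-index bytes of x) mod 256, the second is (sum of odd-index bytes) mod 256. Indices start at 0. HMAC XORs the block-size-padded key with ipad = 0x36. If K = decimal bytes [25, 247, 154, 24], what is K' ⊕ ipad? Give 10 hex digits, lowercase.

2fc1ac2e36

Key decimal bytes [25, 247, 154, 24] = 19 f7 9a 18 is 4 bytes ≤ B = 5; zero-pad to 5 bytes: K' = 19 f7 9a 18 00.
XOR each byte with 0x36: 19⊕36=2f, f7⊕36=c1, 9a⊕36=ac, 18⊕36=2e, 00⊕36=36.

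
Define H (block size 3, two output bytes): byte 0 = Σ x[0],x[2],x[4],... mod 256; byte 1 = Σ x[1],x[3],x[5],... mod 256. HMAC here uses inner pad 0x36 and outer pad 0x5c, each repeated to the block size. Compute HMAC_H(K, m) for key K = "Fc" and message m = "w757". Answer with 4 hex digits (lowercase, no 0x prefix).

7753

Key "Fc" = 46 63 is 2 bytes ≤ B = 3; zero-pad to 3 bytes: K' = 46 63 00.
K' ⊕ ipad = 70 55 36.  K' ⊕ opad = 1a 3f 5c.
Inner input = (K'⊕ipad) ∥ m = 70 55 36 ∥ 77 37 35 37.
Inner hash: even-index sum = 276 mod 256 = 20; odd-index sum = 257 mod 256 = 1 → 14 01.
Outer input = (K'⊕opad) ∥ inner = 1a 3f 5c ∥ 14 01.
Outer hash (tag): even-index sum = 119 mod 256 = 119; odd-index sum = 83 mod 256 = 83 → 77 53.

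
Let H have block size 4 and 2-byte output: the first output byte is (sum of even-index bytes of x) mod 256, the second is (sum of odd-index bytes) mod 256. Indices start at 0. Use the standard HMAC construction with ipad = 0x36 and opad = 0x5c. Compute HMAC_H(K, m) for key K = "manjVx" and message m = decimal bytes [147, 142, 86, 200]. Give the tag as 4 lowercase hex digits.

ef7c

Key "manjVx" = 6d 61 6e 6a 56 78 is 6 bytes > B = 4, so hash it first: H(key) = 31 43, then zero-pad to 4 bytes: K' = 31 43 00 00.
K' ⊕ ipad = 07 75 36 36.  K' ⊕ opad = 6d 1f 5c 5c.
Inner input = (K'⊕ipad) ∥ m = 07 75 36 36 ∥ 93 8e 56 c8.
Inner hash: even-index sum = 294 mod 256 = 38; odd-index sum = 513 mod 256 = 1 → 26 01.
Outer input = (K'⊕opad) ∥ inner = 6d 1f 5c 5c ∥ 26 01.
Outer hash (tag): even-index sum = 239 mod 256 = 239; odd-index sum = 124 mod 256 = 124 → ef 7c.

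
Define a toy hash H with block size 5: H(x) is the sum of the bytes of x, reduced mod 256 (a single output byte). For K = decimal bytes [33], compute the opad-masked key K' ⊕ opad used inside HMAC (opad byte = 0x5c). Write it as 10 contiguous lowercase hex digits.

7d5c5c5c5c

Key decimal bytes [33] = 21 is 1 byte ≤ B = 5; zero-pad to 5 bytes: K' = 21 00 00 00 00.
XOR each byte with 0x5c: 21⊕5c=7d, 00⊕5c=5c, 00⊕5c=5c, 00⊕5c=5c, 00⊕5c=5c.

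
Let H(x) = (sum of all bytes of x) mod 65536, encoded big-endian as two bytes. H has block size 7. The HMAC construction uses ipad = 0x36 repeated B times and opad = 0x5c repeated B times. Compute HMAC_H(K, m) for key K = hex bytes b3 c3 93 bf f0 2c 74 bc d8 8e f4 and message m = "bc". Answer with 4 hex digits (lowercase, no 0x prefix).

Key hex bytes b3 c3 93 bf f0 2c 74 bc d8 8e f4 is 11 bytes > B = 7, so hash it first: H(key) = 07 6e, then zero-pad to 7 bytes: K' = 07 6e 00 00 00 00 00.
K' ⊕ ipad = 31 58 36 36 36 36 36.  K' ⊕ opad = 5b 32 5c 5c 5c 5c 5c.
Inner input = (K'⊕ipad) ∥ m = 31 58 36 36 36 36 36 ∥ 62 63.
Inner hash: sum = 49+88+54+54+54+54+54+98+99 = 604 → 02 5c.
Outer input = (K'⊕opad) ∥ inner = 5b 32 5c 5c 5c 5c 5c ∥ 02 5c.
Outer hash (tag): sum = 91+50+92+92+92+92+92+2+92 = 695 → 02 b7.

02b7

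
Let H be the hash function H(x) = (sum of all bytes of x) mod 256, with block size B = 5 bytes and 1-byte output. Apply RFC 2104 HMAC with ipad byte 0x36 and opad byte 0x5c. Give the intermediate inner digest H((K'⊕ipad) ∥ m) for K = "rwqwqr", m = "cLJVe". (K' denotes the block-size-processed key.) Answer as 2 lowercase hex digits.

0e

Key "rwqwqr" = 72 77 71 77 71 72 is 6 bytes > B = 5, so hash it first: H(key) = b4, then zero-pad to 5 bytes: K' = b4 00 00 00 00.
K' ⊕ ipad = 82 36 36 36 36.
Inner input = 82 36 36 36 36 ∥ 63 4c 4a 56 65.
Inner hash: sum = 130+54+54+54+54+99+76+74+86+101 = 782; mod 256 = 14 → 0e.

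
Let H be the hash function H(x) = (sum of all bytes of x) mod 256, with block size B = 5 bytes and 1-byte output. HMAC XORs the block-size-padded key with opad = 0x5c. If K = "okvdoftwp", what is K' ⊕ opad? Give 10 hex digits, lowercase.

Key "okvdoftwp" = 6f 6b 76 64 6f 66 74 77 70 is 9 bytes > B = 5, so hash it first: H(key) = e4, then zero-pad to 5 bytes: K' = e4 00 00 00 00.
XOR each byte with 0x5c: e4⊕5c=b8, 00⊕5c=5c, 00⊕5c=5c, 00⊕5c=5c, 00⊕5c=5c.

b85c5c5c5c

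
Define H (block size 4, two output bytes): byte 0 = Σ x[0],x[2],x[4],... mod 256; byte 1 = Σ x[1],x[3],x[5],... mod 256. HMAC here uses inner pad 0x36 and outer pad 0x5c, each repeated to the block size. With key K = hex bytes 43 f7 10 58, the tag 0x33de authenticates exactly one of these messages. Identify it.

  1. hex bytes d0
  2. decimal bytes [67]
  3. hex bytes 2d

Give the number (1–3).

Key hex bytes 43 f7 10 58 is exactly B = 4 bytes: K' = 43 f7 10 58.
K' ⊕ ipad = 75 c1 26 6e; K' ⊕ opad = 1f ab 4c 04.
m1: inner = H(75 c1 26 6e d0) = 6b 2f; tag = H(1f ab 4c 04 6b 2f) = d6de
m2: inner = H(75 c1 26 6e 43) = de 2f; tag = H(1f ab 4c 04 de 2f) = 49de
m3: inner = H(75 c1 26 6e 2d) = c8 2f; tag = H(1f ab 4c 04 c8 2f) = 33de ← matches

3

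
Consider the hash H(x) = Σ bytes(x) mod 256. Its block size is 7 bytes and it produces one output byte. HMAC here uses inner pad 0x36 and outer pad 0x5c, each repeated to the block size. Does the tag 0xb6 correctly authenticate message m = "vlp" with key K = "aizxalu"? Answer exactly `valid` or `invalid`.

invalid

Key "aizxalu" = 61 69 7a 78 61 6c 75 is exactly B = 7 bytes: K' = 61 69 7a 78 61 6c 75.
K' ⊕ ipad = 57 5f 4c 4e 57 5a 43; K' ⊕ opad = 3d 35 26 24 3d 30 29.
Inner hash: sum = 87+95+76+78+87+90+67+118+108+112 = 918; mod 256 = 150 → 96.
Outer hash (recomputed tag): sum = 61+53+38+36+61+48+41+150 = 488; mod 256 = 232 → e8.
Recomputed tag = e8; claimed = b6 → mismatch.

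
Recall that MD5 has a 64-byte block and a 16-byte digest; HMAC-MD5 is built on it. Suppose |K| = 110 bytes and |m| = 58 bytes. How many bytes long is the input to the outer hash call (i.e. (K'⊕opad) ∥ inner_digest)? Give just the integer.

80

Key is 110 > 64 bytes, so it is hashed to 16 bytes then zero-padded to 64: |K'| = 64.
Outer input = (K'⊕opad) ∥ H(inner) → 64 + 16 = 80 bytes.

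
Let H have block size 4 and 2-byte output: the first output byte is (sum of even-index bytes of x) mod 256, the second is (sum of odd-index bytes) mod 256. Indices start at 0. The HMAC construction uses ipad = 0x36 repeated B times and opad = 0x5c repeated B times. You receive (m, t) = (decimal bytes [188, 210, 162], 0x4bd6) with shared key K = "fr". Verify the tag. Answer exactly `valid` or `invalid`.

invalid

Key "fr" = 66 72 is 2 bytes ≤ B = 4; zero-pad to 4 bytes: K' = 66 72 00 00.
K' ⊕ ipad = 50 44 36 36; K' ⊕ opad = 3a 2e 5c 5c.
Inner hash: even-index sum = 484 mod 256 = 228; odd-index sum = 332 mod 256 = 76 → e4 4c.
Outer hash (recomputed tag): even-index sum = 378 mod 256 = 122; odd-index sum = 214 mod 256 = 214 → 7a d6.
Recomputed tag = 7ad6; claimed = 4bd6 → mismatch.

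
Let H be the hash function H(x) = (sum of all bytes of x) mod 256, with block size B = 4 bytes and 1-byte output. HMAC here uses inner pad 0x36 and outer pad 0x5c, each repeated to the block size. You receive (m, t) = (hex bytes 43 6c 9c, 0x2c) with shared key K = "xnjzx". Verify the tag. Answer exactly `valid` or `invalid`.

invalid

Key "xnjzx" = 78 6e 6a 7a 78 is 5 bytes > B = 4, so hash it first: H(key) = 42, then zero-pad to 4 bytes: K' = 42 00 00 00.
K' ⊕ ipad = 74 36 36 36; K' ⊕ opad = 1e 5c 5c 5c.
Inner hash: sum = 116+54+54+54+67+108+156 = 609; mod 256 = 97 → 61.
Outer hash (recomputed tag): sum = 30+92+92+92+97 = 403; mod 256 = 147 → 93.
Recomputed tag = 93; claimed = 2c → mismatch.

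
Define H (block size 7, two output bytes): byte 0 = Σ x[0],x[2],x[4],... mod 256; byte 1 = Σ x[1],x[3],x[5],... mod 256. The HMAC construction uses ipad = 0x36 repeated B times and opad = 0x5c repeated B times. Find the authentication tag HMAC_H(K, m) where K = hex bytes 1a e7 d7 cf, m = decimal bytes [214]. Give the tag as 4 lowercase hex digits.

5f23

Key hex bytes 1a e7 d7 cf is 4 bytes ≤ B = 7; zero-pad to 7 bytes: K' = 1a e7 d7 cf 00 00 00.
K' ⊕ ipad = 2c d1 e1 f9 36 36 36.  K' ⊕ opad = 46 bb 8b 93 5c 5c 5c.
Inner input = (K'⊕ipad) ∥ m = 2c d1 e1 f9 36 36 36 ∥ d6.
Inner hash: even-index sum = 377 mod 256 = 121; odd-index sum = 726 mod 256 = 214 → 79 d6.
Outer input = (K'⊕opad) ∥ inner = 46 bb 8b 93 5c 5c 5c ∥ 79 d6.
Outer hash (tag): even-index sum = 607 mod 256 = 95; odd-index sum = 547 mod 256 = 35 → 5f 23.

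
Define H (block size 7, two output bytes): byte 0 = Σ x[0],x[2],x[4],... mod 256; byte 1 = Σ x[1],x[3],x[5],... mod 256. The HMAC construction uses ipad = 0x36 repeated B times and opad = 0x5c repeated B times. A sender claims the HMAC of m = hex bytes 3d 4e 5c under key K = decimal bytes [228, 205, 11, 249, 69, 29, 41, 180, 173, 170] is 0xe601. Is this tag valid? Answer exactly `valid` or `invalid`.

valid

Key decimal bytes [228, 205, 11, 249, 69, 29, 41, 180, 173, 170] = e4 cd 0b f9 45 1d 29 b4 ad aa is 10 bytes > B = 7, so hash it first: H(key) = 0a 41, then zero-pad to 7 bytes: K' = 0a 41 00 00 00 00 00.
K' ⊕ ipad = 3c 77 36 36 36 36 36; K' ⊕ opad = 56 1d 5c 5c 5c 5c 5c.
Inner hash: even-index sum = 300 mod 256 = 44; odd-index sum = 380 mod 256 = 124 → 2c 7c.
Outer hash (recomputed tag): even-index sum = 486 mod 256 = 230; odd-index sum = 257 mod 256 = 1 → e6 01.
Recomputed tag = e601; claimed = e601 → match.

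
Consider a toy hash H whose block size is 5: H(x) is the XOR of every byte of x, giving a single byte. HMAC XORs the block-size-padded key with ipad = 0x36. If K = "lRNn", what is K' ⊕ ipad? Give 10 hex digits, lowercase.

5a64785836

Key "lRNn" = 6c 52 4e 6e is 4 bytes ≤ B = 5; zero-pad to 5 bytes: K' = 6c 52 4e 6e 00.
XOR each byte with 0x36: 6c⊕36=5a, 52⊕36=64, 4e⊕36=78, 6e⊕36=58, 00⊕36=36.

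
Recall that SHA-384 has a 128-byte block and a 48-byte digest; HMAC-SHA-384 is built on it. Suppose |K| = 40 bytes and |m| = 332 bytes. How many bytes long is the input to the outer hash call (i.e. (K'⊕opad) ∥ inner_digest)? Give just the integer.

176

Key is 40 ≤ 128 bytes, zero-padded: |K'| = 128.
Outer input = (K'⊕opad) ∥ H(inner) → 128 + 48 = 176 bytes.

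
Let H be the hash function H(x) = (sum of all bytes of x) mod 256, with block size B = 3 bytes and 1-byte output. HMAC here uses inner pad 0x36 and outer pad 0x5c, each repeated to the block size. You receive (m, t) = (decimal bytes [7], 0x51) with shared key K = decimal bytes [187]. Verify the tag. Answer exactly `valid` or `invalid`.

Key decimal bytes [187] = bb is 1 byte ≤ B = 3; zero-pad to 3 bytes: K' = bb 00 00.
K' ⊕ ipad = 8d 36 36; K' ⊕ opad = e7 5c 5c.
Inner hash: sum = 141+54+54+7 = 256; mod 256 = 0 → 00.
Outer hash (recomputed tag): sum = 231+92+92+0 = 415; mod 256 = 159 → 9f.
Recomputed tag = 9f; claimed = 51 → mismatch.

invalid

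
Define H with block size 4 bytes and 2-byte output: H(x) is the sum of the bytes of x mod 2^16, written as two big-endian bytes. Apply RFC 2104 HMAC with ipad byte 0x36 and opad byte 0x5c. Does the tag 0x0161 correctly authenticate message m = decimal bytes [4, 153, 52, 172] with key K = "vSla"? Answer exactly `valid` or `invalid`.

invalid

Key "vSla" = 76 53 6c 61 is exactly B = 4 bytes: K' = 76 53 6c 61.
K' ⊕ ipad = 40 65 5a 57; K' ⊕ opad = 2a 0f 30 3d.
Inner hash: sum = 64+101+90+87+4+153+52+172 = 723 → 02 d3.
Outer hash (recomputed tag): sum = 42+15+48+61+2+211 = 379 → 01 7b.
Recomputed tag = 017b; claimed = 0161 → mismatch.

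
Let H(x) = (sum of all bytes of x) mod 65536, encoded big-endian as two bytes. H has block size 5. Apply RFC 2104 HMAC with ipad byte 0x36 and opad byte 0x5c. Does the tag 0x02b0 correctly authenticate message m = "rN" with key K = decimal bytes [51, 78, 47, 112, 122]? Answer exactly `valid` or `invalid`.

Key decimal bytes [51, 78, 47, 112, 122] = 33 4e 2f 70 7a is exactly B = 5 bytes: K' = 33 4e 2f 70 7a.
K' ⊕ ipad = 05 78 19 46 4c; K' ⊕ opad = 6f 12 73 2c 26.
Inner hash: sum = 5+120+25+70+76+114+78 = 488 → 01 e8.
Outer hash (recomputed tag): sum = 111+18+115+44+38+1+232 = 559 → 02 2f.
Recomputed tag = 022f; claimed = 02b0 → mismatch.

invalid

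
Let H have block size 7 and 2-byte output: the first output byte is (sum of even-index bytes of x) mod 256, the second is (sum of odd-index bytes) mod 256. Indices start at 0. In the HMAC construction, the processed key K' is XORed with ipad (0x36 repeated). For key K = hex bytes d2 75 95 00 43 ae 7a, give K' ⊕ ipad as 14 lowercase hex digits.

Key hex bytes d2 75 95 00 43 ae 7a is exactly B = 7 bytes: K' = d2 75 95 00 43 ae 7a.
XOR each byte with 0x36: d2⊕36=e4, 75⊕36=43, 95⊕36=a3, 00⊕36=36, 43⊕36=75, ae⊕36=98, 7a⊕36=4c.

e443a33675984c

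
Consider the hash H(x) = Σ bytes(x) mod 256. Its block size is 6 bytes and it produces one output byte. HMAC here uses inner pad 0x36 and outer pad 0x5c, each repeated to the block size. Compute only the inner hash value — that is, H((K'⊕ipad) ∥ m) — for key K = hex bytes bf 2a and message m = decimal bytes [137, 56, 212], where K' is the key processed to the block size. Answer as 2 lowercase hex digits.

12

Key hex bytes bf 2a is 2 bytes ≤ B = 6; zero-pad to 6 bytes: K' = bf 2a 00 00 00 00.
K' ⊕ ipad = 89 1c 36 36 36 36.
Inner input = 89 1c 36 36 36 36 ∥ 89 38 d4.
Inner hash: sum = 137+28+54+54+54+54+137+56+212 = 786; mod 256 = 18 → 12.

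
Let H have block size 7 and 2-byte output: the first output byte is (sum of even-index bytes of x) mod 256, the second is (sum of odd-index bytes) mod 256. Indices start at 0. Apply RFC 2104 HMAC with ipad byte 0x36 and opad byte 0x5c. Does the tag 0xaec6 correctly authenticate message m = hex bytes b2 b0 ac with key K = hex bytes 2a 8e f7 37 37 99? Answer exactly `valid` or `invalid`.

valid

Key hex bytes 2a 8e f7 37 37 99 is 6 bytes ≤ B = 7; zero-pad to 7 bytes: K' = 2a 8e f7 37 37 99 00.
K' ⊕ ipad = 1c b8 c1 01 01 af 36; K' ⊕ opad = 76 d2 ab 6b 6b c5 5c.
Inner hash: even-index sum = 452 mod 256 = 196; odd-index sum = 710 mod 256 = 198 → c4 c6.
Outer hash (recomputed tag): even-index sum = 686 mod 256 = 174; odd-index sum = 710 mod 256 = 198 → ae c6.
Recomputed tag = aec6; claimed = aec6 → match.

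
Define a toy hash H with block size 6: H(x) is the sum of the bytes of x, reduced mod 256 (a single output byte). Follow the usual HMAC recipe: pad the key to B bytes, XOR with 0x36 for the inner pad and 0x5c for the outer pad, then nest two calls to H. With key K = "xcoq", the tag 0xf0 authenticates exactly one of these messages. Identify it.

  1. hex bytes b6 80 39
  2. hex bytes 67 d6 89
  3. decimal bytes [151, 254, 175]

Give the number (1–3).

2

Key "xcoq" = 78 63 6f 71 is 4 bytes ≤ B = 6; zero-pad to 6 bytes: K' = 78 63 6f 71 00 00.
K' ⊕ ipad = 4e 55 59 47 36 36; K' ⊕ opad = 24 3f 33 2d 5c 5c.
m1: inner = H(4e 55 59 47 36 36 b6 80 39) = 1e; tag = H(24 3f 33 2d 5c 5c 1e) = 99
m2: inner = H(4e 55 59 47 36 36 67 d6 89) = 75; tag = H(24 3f 33 2d 5c 5c 75) = f0 ← matches
m3: inner = H(4e 55 59 47 36 36 97 fe af) = f3; tag = H(24 3f 33 2d 5c 5c f3) = 6e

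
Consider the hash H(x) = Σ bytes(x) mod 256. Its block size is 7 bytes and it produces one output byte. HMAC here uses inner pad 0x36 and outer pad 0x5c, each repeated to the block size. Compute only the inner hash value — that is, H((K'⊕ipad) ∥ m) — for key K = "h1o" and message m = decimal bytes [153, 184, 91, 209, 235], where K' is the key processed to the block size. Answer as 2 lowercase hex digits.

Key "h1o" = 68 31 6f is 3 bytes ≤ B = 7; zero-pad to 7 bytes: K' = 68 31 6f 00 00 00 00.
K' ⊕ ipad = 5e 07 59 36 36 36 36.
Inner input = 5e 07 59 36 36 36 36 ∥ 99 b8 5b d1 eb.
Inner hash: sum = 94+7+89+54+54+54+54+153+184+91+209+235 = 1278; mod 256 = 254 → fe.

fe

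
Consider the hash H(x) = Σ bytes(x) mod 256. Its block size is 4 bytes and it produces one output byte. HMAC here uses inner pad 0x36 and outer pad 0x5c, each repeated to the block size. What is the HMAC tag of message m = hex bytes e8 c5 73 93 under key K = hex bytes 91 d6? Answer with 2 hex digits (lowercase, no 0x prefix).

Key hex bytes 91 d6 is 2 bytes ≤ B = 4; zero-pad to 4 bytes: K' = 91 d6 00 00.
K' ⊕ ipad = a7 e0 36 36.  K' ⊕ opad = cd 8a 5c 5c.
Inner input = (K'⊕ipad) ∥ m = a7 e0 36 36 ∥ e8 c5 73 93.
Inner hash: sum = 167+224+54+54+232+197+115+147 = 1190; mod 256 = 166 → a6.
Outer input = (K'⊕opad) ∥ inner = cd 8a 5c 5c ∥ a6.
Outer hash (tag): sum = 205+138+92+92+166 = 693; mod 256 = 181 → b5.

b5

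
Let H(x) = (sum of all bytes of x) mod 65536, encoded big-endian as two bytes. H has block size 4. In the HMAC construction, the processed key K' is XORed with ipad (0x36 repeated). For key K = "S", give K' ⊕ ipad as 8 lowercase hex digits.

65363636

Key "S" = 53 is 1 byte ≤ B = 4; zero-pad to 4 bytes: K' = 53 00 00 00.
XOR each byte with 0x36: 53⊕36=65, 00⊕36=36, 00⊕36=36, 00⊕36=36.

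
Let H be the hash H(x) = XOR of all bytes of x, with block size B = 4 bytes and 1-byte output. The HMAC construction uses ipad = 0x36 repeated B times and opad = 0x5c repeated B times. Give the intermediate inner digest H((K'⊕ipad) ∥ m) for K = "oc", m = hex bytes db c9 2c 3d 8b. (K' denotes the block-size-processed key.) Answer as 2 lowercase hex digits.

84

Key "oc" = 6f 63 is 2 bytes ≤ B = 4; zero-pad to 4 bytes: K' = 6f 63 00 00.
K' ⊕ ipad = 59 55 36 36.
Inner input = 59 55 36 36 ∥ db c9 2c 3d 8b.
Inner hash: XOR 59⊕55⊕36⊕36⊕db⊕c9⊕2c⊕3d⊕8b = 84.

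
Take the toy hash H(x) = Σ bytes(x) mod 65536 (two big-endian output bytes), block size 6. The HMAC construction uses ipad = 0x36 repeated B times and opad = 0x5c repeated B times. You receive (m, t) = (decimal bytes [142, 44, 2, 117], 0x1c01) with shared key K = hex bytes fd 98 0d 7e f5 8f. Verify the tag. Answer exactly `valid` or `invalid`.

invalid

Key hex bytes fd 98 0d 7e f5 8f is exactly B = 6 bytes: K' = fd 98 0d 7e f5 8f.
K' ⊕ ipad = cb ae 3b 48 c3 b9; K' ⊕ opad = a1 c4 51 22 a9 d3.
Inner hash: sum = 203+174+59+72+195+185+142+44+2+117 = 1193 → 04 a9.
Outer hash (recomputed tag): sum = 161+196+81+34+169+211+4+169 = 1025 → 04 01.
Recomputed tag = 0401; claimed = 1c01 → mismatch.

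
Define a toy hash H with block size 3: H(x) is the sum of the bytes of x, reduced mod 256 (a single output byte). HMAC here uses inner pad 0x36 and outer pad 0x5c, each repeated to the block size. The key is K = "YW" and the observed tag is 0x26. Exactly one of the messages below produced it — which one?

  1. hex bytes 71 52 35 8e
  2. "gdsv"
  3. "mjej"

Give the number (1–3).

2

Key "YW" = 59 57 is 2 bytes ≤ B = 3; zero-pad to 3 bytes: K' = 59 57 00.
K' ⊕ ipad = 6f 61 36; K' ⊕ opad = 05 0b 5c.
m1: inner = H(6f 61 36 71 52 35 8e) = 8c; tag = H(05 0b 5c 8c) = f8
m2: inner = H(6f 61 36 67 64 73 76) = ba; tag = H(05 0b 5c ba) = 26 ← matches
m3: inner = H(6f 61 36 6d 6a 65 6a) = ac; tag = H(05 0b 5c ac) = 18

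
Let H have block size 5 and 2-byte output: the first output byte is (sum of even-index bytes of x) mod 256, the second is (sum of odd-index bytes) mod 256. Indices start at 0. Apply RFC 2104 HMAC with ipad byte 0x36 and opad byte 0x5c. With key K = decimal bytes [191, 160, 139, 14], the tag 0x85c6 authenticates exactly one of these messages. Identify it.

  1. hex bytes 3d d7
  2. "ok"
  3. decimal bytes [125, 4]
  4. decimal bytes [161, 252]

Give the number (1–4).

Key decimal bytes [191, 160, 139, 14] = bf a0 8b 0e is 4 bytes ≤ B = 5; zero-pad to 5 bytes: K' = bf a0 8b 0e 00.
K' ⊕ ipad = 89 96 bd 38 36; K' ⊕ opad = e3 fc d7 52 5c.
m1: inner = H(89 96 bd 38 36 3d d7) = 53 0b; tag = H(e3 fc d7 52 5c 53 0b) = 21a1
m2: inner = H(89 96 bd 38 36 6f 6b) = e7 3d; tag = H(e3 fc d7 52 5c e7 3d) = 5335
m3: inner = H(89 96 bd 38 36 7d 04) = 80 4b; tag = H(e3 fc d7 52 5c 80 4b) = 61ce
m4: inner = H(89 96 bd 38 36 a1 fc) = 78 6f; tag = H(e3 fc d7 52 5c 78 6f) = 85c6 ← matches

4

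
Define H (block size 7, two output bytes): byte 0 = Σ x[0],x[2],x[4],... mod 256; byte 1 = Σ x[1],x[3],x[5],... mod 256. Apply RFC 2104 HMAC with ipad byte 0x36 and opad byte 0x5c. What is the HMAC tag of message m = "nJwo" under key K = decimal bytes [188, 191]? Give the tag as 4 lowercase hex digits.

ce80

Key decimal bytes [188, 191] = bc bf is 2 bytes ≤ B = 7; zero-pad to 7 bytes: K' = bc bf 00 00 00 00 00.
K' ⊕ ipad = 8a 89 36 36 36 36 36.  K' ⊕ opad = e0 e3 5c 5c 5c 5c 5c.
Inner input = (K'⊕ipad) ∥ m = 8a 89 36 36 36 36 36 ∥ 6e 4a 77 6f.
Inner hash: even-index sum = 485 mod 256 = 229; odd-index sum = 474 mod 256 = 218 → e5 da.
Outer input = (K'⊕opad) ∥ inner = e0 e3 5c 5c 5c 5c 5c ∥ e5 da.
Outer hash (tag): even-index sum = 718 mod 256 = 206; odd-index sum = 640 mod 256 = 128 → ce 80.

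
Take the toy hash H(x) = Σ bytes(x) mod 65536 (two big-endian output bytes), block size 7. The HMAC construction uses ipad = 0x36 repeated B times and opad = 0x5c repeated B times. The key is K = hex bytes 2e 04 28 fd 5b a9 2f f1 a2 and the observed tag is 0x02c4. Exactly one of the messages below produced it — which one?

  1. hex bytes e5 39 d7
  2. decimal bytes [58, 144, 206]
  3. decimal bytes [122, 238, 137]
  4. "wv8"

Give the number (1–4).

3

Key hex bytes 2e 04 28 fd 5b a9 2f f1 a2 is 9 bytes > B = 7, so hash it first: H(key) = 04 1d, then zero-pad to 7 bytes: K' = 04 1d 00 00 00 00 00.
K' ⊕ ipad = 32 2b 36 36 36 36 36; K' ⊕ opad = 58 41 5c 5c 5c 5c 5c.
m1: inner = H(32 2b 36 36 36 36 36 e5 39 d7) = 03 60; tag = H(58 41 5c 5c 5c 5c 5c 03 60) = 02c8
m2: inner = H(32 2b 36 36 36 36 36 3a 90 ce) = 03 03; tag = H(58 41 5c 5c 5c 5c 5c 03 03) = 026b
m3: inner = H(32 2b 36 36 36 36 36 7a ee 89) = 03 5c; tag = H(58 41 5c 5c 5c 5c 5c 03 5c) = 02c4 ← matches
m4: inner = H(32 2b 36 36 36 36 36 77 76 38) = 02 90; tag = H(58 41 5c 5c 5c 5c 5c 02 90) = 02f7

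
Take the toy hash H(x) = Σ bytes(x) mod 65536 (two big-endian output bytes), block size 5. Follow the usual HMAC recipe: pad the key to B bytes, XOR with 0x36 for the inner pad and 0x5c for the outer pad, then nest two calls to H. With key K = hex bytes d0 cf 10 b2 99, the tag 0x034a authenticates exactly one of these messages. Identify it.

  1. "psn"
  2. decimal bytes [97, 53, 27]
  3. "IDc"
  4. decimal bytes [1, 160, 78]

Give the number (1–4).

Key hex bytes d0 cf 10 b2 99 is exactly B = 5 bytes: K' = d0 cf 10 b2 99.
K' ⊕ ipad = e6 f9 26 84 af; K' ⊕ opad = 8c 93 4c ee c5.
m1: inner = H(e6 f9 26 84 af 70 73 6e) = 04 89; tag = H(8c 93 4c ee c5 04 89) = 03ab
m2: inner = H(e6 f9 26 84 af 61 35 1b) = 03 e9; tag = H(8c 93 4c ee c5 03 e9) = 040a
m3: inner = H(e6 f9 26 84 af 49 44 63) = 04 28; tag = H(8c 93 4c ee c5 04 28) = 034a ← matches
m4: inner = H(e6 f9 26 84 af 01 a0 4e) = 04 27; tag = H(8c 93 4c ee c5 04 27) = 0349

3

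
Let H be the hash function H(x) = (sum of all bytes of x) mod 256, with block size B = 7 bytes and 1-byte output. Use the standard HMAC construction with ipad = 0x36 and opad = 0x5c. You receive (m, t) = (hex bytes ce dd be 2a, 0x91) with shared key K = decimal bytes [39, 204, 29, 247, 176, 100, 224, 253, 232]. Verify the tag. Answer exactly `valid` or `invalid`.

Key decimal bytes [39, 204, 29, 247, 176, 100, 224, 253, 232] = 27 cc 1d f7 b0 64 e0 fd e8 is 9 bytes > B = 7, so hash it first: H(key) = e0, then zero-pad to 7 bytes: K' = e0 00 00 00 00 00 00.
K' ⊕ ipad = d6 36 36 36 36 36 36; K' ⊕ opad = bc 5c 5c 5c 5c 5c 5c.
Inner hash: sum = 214+54+54+54+54+54+54+206+221+190+42 = 1197; mod 256 = 173 → ad.
Outer hash (recomputed tag): sum = 188+92+92+92+92+92+92+173 = 913; mod 256 = 145 → 91.
Recomputed tag = 91; claimed = 91 → match.

valid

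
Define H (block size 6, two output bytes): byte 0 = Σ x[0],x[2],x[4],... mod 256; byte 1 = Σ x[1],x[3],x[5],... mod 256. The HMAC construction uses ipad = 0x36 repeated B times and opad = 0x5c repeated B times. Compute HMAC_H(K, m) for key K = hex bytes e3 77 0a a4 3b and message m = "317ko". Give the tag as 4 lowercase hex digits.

Key hex bytes e3 77 0a a4 3b is 5 bytes ≤ B = 6; zero-pad to 6 bytes: K' = e3 77 0a a4 3b 00.
K' ⊕ ipad = d5 41 3c 92 0d 36.  K' ⊕ opad = bf 2b 56 f8 67 5c.
Inner input = (K'⊕ipad) ∥ m = d5 41 3c 92 0d 36 ∥ 33 31 37 6b 6f.
Inner hash: even-index sum = 503 mod 256 = 247; odd-index sum = 421 mod 256 = 165 → f7 a5.
Outer input = (K'⊕opad) ∥ inner = bf 2b 56 f8 67 5c ∥ f7 a5.
Outer hash (tag): even-index sum = 627 mod 256 = 115; odd-index sum = 548 mod 256 = 36 → 73 24.

7324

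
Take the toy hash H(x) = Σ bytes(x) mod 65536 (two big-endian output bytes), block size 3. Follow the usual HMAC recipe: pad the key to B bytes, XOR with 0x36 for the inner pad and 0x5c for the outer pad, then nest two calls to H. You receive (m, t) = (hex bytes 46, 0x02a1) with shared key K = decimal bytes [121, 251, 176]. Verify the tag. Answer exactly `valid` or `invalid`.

valid

Key decimal bytes [121, 251, 176] = 79 fb b0 is exactly B = 3 bytes: K' = 79 fb b0.
K' ⊕ ipad = 4f cd 86; K' ⊕ opad = 25 a7 ec.
Inner hash: sum = 79+205+134+70 = 488 → 01 e8.
Outer hash (recomputed tag): sum = 37+167+236+1+232 = 673 → 02 a1.
Recomputed tag = 02a1; claimed = 02a1 → match.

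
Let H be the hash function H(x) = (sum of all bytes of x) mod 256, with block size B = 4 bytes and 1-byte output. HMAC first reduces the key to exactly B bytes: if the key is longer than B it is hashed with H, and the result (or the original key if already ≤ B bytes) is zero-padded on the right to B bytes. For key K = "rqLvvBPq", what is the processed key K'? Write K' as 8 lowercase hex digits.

1e000000

|K| = 8 > B = 4, so first hash the key.
H(K): sum = 114+113+76+118+118+66+80+113 = 798; mod 256 = 30 → 1e.
Zero-pad H(K) = 1e to 4 bytes: K' = 1e 00 00 00.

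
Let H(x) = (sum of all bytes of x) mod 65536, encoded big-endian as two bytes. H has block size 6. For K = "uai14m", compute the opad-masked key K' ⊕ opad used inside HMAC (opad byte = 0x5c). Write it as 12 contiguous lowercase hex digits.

293d356d6831

Key "uai14m" = 75 61 69 31 34 6d is exactly B = 6 bytes: K' = 75 61 69 31 34 6d.
XOR each byte with 0x5c: 75⊕5c=29, 61⊕5c=3d, 69⊕5c=35, 31⊕5c=6d, 34⊕5c=68, 6d⊕5c=31.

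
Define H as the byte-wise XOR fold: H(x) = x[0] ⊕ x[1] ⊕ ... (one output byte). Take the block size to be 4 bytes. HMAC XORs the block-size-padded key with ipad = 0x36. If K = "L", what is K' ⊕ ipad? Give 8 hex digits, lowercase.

Key "L" = 4c is 1 byte ≤ B = 4; zero-pad to 4 bytes: K' = 4c 00 00 00.
XOR each byte with 0x36: 4c⊕36=7a, 00⊕36=36, 00⊕36=36, 00⊕36=36.

7a363636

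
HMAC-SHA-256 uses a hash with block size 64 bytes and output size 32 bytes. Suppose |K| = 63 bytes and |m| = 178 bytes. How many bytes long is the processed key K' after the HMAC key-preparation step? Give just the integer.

64

Key is 63 ≤ 64 bytes, zero-padded: |K'| = 64.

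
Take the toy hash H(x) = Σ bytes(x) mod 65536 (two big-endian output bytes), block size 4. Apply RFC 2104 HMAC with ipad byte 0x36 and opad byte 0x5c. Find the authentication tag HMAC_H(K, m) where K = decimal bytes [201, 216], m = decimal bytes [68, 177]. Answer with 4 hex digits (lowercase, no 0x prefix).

0222

Key decimal bytes [201, 216] = c9 d8 is 2 bytes ≤ B = 4; zero-pad to 4 bytes: K' = c9 d8 00 00.
K' ⊕ ipad = ff ee 36 36.  K' ⊕ opad = 95 84 5c 5c.
Inner input = (K'⊕ipad) ∥ m = ff ee 36 36 ∥ 44 b1.
Inner hash: sum = 255+238+54+54+68+177 = 846 → 03 4e.
Outer input = (K'⊕opad) ∥ inner = 95 84 5c 5c ∥ 03 4e.
Outer hash (tag): sum = 149+132+92+92+3+78 = 546 → 02 22.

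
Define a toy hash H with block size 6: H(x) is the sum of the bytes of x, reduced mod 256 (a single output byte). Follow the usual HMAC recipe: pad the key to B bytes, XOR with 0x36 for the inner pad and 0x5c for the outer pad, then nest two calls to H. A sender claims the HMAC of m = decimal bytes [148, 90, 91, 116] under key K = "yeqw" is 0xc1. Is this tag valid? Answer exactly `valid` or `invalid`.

Key "yeqw" = 79 65 71 77 is 4 bytes ≤ B = 6; zero-pad to 6 bytes: K' = 79 65 71 77 00 00.
K' ⊕ ipad = 4f 53 47 41 36 36; K' ⊕ opad = 25 39 2d 2b 5c 5c.
Inner hash: sum = 79+83+71+65+54+54+148+90+91+116 = 851; mod 256 = 83 → 53.
Outer hash (recomputed tag): sum = 37+57+45+43+92+92+83 = 449; mod 256 = 193 → c1.
Recomputed tag = c1; claimed = c1 → match.

valid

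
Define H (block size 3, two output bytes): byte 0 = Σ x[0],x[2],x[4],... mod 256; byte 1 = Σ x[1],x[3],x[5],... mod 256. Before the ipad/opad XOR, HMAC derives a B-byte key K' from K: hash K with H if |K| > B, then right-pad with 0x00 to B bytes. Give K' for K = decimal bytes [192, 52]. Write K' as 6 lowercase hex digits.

c03400

Key decimal bytes [192, 52] = c0 34 is 2 bytes ≤ B = 3; zero-pad to 3 bytes: K' = c0 34 00.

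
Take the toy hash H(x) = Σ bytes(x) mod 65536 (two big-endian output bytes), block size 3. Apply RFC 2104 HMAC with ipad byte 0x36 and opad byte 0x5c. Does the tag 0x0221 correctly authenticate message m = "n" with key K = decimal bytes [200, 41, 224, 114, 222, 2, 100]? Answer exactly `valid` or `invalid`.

valid

Key decimal bytes [200, 41, 224, 114, 222, 2, 100] = c8 29 e0 72 de 02 64 is 7 bytes > B = 3, so hash it first: H(key) = 03 87, then zero-pad to 3 bytes: K' = 03 87 00.
K' ⊕ ipad = 35 b1 36; K' ⊕ opad = 5f db 5c.
Inner hash: sum = 53+177+54+110 = 394 → 01 8a.
Outer hash (recomputed tag): sum = 95+219+92+1+138 = 545 → 02 21.
Recomputed tag = 0221; claimed = 0221 → match.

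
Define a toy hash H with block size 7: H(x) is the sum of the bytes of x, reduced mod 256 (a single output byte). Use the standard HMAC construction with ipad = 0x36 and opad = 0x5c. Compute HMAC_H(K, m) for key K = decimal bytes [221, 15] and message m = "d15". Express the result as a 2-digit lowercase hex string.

Key decimal bytes [221, 15] = dd 0f is 2 bytes ≤ B = 7; zero-pad to 7 bytes: K' = dd 0f 00 00 00 00 00.
K' ⊕ ipad = eb 39 36 36 36 36 36.  K' ⊕ opad = 81 53 5c 5c 5c 5c 5c.
Inner input = (K'⊕ipad) ∥ m = eb 39 36 36 36 36 36 ∥ 64 31 35.
Inner hash: sum = 235+57+54+54+54+54+54+100+49+53 = 764; mod 256 = 252 → fc.
Outer input = (K'⊕opad) ∥ inner = 81 53 5c 5c 5c 5c 5c ∥ fc.
Outer hash (tag): sum = 129+83+92+92+92+92+92+252 = 924; mod 256 = 156 → 9c.

9c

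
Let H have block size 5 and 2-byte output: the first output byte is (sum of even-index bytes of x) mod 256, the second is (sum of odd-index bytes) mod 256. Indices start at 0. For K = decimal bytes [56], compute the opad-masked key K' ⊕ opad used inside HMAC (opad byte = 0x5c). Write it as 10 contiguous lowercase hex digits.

Key decimal bytes [56] = 38 is 1 byte ≤ B = 5; zero-pad to 5 bytes: K' = 38 00 00 00 00.
XOR each byte with 0x5c: 38⊕5c=64, 00⊕5c=5c, 00⊕5c=5c, 00⊕5c=5c, 00⊕5c=5c.

645c5c5c5c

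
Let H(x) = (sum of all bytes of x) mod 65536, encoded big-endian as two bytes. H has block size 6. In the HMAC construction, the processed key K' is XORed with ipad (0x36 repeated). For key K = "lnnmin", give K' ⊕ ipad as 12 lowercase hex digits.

Key "lnnmin" = 6c 6e 6e 6d 69 6e is exactly B = 6 bytes: K' = 6c 6e 6e 6d 69 6e.
XOR each byte with 0x36: 6c⊕36=5a, 6e⊕36=58, 6e⊕36=58, 6d⊕36=5b, 69⊕36=5f, 6e⊕36=58.

5a58585b5f58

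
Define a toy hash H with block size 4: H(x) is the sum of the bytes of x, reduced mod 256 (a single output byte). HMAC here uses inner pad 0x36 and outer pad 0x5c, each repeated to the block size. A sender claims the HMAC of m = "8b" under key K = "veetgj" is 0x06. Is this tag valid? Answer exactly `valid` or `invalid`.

Key "veetgj" = 76 65 65 74 67 6a is 6 bytes > B = 4, so hash it first: H(key) = 85, then zero-pad to 4 bytes: K' = 85 00 00 00.
K' ⊕ ipad = b3 36 36 36; K' ⊕ opad = d9 5c 5c 5c.
Inner hash: sum = 179+54+54+54+56+98 = 495; mod 256 = 239 → ef.
Outer hash (recomputed tag): sum = 217+92+92+92+239 = 732; mod 256 = 220 → dc.
Recomputed tag = dc; claimed = 06 → mismatch.

invalid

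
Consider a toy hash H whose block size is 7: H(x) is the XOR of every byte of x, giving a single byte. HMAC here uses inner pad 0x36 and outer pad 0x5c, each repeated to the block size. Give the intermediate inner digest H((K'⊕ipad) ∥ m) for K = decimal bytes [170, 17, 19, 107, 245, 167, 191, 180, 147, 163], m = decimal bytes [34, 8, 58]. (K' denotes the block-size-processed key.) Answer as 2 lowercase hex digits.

Key decimal bytes [170, 17, 19, 107, 245, 167, 191, 180, 147, 163] = aa 11 13 6b f5 a7 bf b4 93 a3 is 10 bytes > B = 7, so hash it first: H(key) = aa, then zero-pad to 7 bytes: K' = aa 00 00 00 00 00 00.
K' ⊕ ipad = 9c 36 36 36 36 36 36.
Inner input = 9c 36 36 36 36 36 36 ∥ 22 08 3a.
Inner hash: XOR 9c⊕36⊕36⊕36⊕36⊕36⊕36⊕22⊕08⊕3a = 8c.

8c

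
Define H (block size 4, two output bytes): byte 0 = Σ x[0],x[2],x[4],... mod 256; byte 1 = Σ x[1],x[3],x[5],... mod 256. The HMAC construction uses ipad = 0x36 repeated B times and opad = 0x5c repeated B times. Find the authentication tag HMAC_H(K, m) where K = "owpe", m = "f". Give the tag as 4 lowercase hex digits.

Key "owpe" = 6f 77 70 65 is exactly B = 4 bytes: K' = 6f 77 70 65.
K' ⊕ ipad = 59 41 46 53.  K' ⊕ opad = 33 2b 2c 39.
Inner input = (K'⊕ipad) ∥ m = 59 41 46 53 ∥ 66.
Inner hash: even-index sum = 261 mod 256 = 5; odd-index sum = 148 mod 256 = 148 → 05 94.
Outer input = (K'⊕opad) ∥ inner = 33 2b 2c 39 ∥ 05 94.
Outer hash (tag): even-index sum = 100 mod 256 = 100; odd-index sum = 248 mod 256 = 248 → 64 f8.

64f8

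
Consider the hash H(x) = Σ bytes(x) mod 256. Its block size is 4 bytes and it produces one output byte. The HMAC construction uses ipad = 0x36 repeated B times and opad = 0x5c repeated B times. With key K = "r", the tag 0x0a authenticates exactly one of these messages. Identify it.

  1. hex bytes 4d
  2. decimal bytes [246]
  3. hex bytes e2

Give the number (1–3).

Key "r" = 72 is 1 byte ≤ B = 4; zero-pad to 4 bytes: K' = 72 00 00 00.
K' ⊕ ipad = 44 36 36 36; K' ⊕ opad = 2e 5c 5c 5c.
m1: inner = H(44 36 36 36 4d) = 33; tag = H(2e 5c 5c 5c 33) = 75
m2: inner = H(44 36 36 36 f6) = dc; tag = H(2e 5c 5c 5c dc) = 1e
m3: inner = H(44 36 36 36 e2) = c8; tag = H(2e 5c 5c 5c c8) = 0a ← matches

3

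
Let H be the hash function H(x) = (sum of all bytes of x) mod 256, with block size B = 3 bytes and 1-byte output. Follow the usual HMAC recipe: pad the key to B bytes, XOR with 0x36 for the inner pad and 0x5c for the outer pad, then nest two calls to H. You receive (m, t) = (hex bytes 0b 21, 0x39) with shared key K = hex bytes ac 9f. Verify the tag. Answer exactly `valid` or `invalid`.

invalid

Key hex bytes ac 9f is 2 bytes ≤ B = 3; zero-pad to 3 bytes: K' = ac 9f 00.
K' ⊕ ipad = 9a a9 36; K' ⊕ opad = f0 c3 5c.
Inner hash: sum = 154+169+54+11+33 = 421; mod 256 = 165 → a5.
Outer hash (recomputed tag): sum = 240+195+92+165 = 692; mod 256 = 180 → b4.
Recomputed tag = b4; claimed = 39 → mismatch.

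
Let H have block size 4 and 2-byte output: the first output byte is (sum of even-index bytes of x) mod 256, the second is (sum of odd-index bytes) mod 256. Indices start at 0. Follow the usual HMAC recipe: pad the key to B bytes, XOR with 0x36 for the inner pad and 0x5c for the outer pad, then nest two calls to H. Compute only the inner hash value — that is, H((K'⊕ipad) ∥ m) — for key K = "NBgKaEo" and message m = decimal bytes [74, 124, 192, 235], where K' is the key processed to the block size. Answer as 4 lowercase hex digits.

Key "NBgKaEo" = 4e 42 67 4b 61 45 6f is 7 bytes > B = 4, so hash it first: H(key) = 85 d2, then zero-pad to 4 bytes: K' = 85 d2 00 00.
K' ⊕ ipad = b3 e4 36 36.
Inner input = b3 e4 36 36 ∥ 4a 7c c0 eb.
Inner hash: even-index sum = 499 mod 256 = 243; odd-index sum = 641 mod 256 = 129 → f3 81.

f381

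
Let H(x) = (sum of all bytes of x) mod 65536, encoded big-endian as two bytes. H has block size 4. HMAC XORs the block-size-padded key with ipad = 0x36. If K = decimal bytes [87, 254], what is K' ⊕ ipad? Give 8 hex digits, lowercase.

61c83636

Key decimal bytes [87, 254] = 57 fe is 2 bytes ≤ B = 4; zero-pad to 4 bytes: K' = 57 fe 00 00.
XOR each byte with 0x36: 57⊕36=61, fe⊕36=c8, 00⊕36=36, 00⊕36=36.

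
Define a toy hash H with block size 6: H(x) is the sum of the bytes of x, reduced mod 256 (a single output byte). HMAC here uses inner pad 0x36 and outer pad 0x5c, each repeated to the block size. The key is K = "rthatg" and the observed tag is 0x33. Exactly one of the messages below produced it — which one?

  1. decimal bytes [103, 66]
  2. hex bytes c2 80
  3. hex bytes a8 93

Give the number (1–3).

3

Key "rthatg" = 72 74 68 61 74 67 is exactly B = 6 bytes: K' = 72 74 68 61 74 67.
K' ⊕ ipad = 44 42 5e 57 42 51; K' ⊕ opad = 2e 28 34 3d 28 3b.
m1: inner = H(44 42 5e 57 42 51 67 42) = 77; tag = H(2e 28 34 3d 28 3b 77) = a1
m2: inner = H(44 42 5e 57 42 51 c2 80) = 10; tag = H(2e 28 34 3d 28 3b 10) = 3a
m3: inner = H(44 42 5e 57 42 51 a8 93) = 09; tag = H(2e 28 34 3d 28 3b 09) = 33 ← matches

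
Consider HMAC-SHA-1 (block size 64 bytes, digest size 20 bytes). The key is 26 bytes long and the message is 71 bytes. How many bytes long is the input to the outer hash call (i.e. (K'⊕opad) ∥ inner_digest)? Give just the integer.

84

Key is 26 ≤ 64 bytes, zero-padded: |K'| = 64.
Outer input = (K'⊕opad) ∥ H(inner) → 64 + 20 = 84 bytes.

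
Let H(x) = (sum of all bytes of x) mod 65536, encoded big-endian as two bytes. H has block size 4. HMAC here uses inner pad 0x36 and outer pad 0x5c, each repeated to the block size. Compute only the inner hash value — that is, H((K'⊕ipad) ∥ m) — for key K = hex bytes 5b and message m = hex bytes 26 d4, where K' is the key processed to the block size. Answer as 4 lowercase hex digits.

0209

Key hex bytes 5b is 1 byte ≤ B = 4; zero-pad to 4 bytes: K' = 5b 00 00 00.
K' ⊕ ipad = 6d 36 36 36.
Inner input = 6d 36 36 36 ∥ 26 d4.
Inner hash: sum = 109+54+54+54+38+212 = 521 → 02 09.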